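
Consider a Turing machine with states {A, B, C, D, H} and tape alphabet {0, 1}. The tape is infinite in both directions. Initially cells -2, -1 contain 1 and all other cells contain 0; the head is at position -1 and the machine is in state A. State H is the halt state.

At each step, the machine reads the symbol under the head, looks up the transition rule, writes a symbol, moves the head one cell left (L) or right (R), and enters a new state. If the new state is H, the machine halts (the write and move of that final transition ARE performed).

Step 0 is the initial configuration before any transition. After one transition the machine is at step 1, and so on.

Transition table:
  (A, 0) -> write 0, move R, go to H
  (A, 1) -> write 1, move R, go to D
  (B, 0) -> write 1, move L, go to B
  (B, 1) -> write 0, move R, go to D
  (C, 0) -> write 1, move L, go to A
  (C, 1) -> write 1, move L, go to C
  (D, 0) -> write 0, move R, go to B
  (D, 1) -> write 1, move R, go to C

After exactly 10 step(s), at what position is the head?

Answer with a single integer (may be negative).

Step 1: in state A at pos -1, read 1 -> (A,1)->write 1,move R,goto D. Now: state=D, head=0, tape[-3..1]=01100 (head:    ^)
Step 2: in state D at pos 0, read 0 -> (D,0)->write 0,move R,goto B. Now: state=B, head=1, tape[-3..2]=011000 (head:     ^)
Step 3: in state B at pos 1, read 0 -> (B,0)->write 1,move L,goto B. Now: state=B, head=0, tape[-3..2]=011010 (head:    ^)
Step 4: in state B at pos 0, read 0 -> (B,0)->write 1,move L,goto B. Now: state=B, head=-1, tape[-3..2]=011110 (head:   ^)
Step 5: in state B at pos -1, read 1 -> (B,1)->write 0,move R,goto D. Now: state=D, head=0, tape[-3..2]=010110 (head:    ^)
Step 6: in state D at pos 0, read 1 -> (D,1)->write 1,move R,goto C. Now: state=C, head=1, tape[-3..2]=010110 (head:     ^)
Step 7: in state C at pos 1, read 1 -> (C,1)->write 1,move L,goto C. Now: state=C, head=0, tape[-3..2]=010110 (head:    ^)
Step 8: in state C at pos 0, read 1 -> (C,1)->write 1,move L,goto C. Now: state=C, head=-1, tape[-3..2]=010110 (head:   ^)
Step 9: in state C at pos -1, read 0 -> (C,0)->write 1,move L,goto A. Now: state=A, head=-2, tape[-3..2]=011110 (head:  ^)
Step 10: in state A at pos -2, read 1 -> (A,1)->write 1,move R,goto D. Now: state=D, head=-1, tape[-3..2]=011110 (head:   ^)

Answer: -1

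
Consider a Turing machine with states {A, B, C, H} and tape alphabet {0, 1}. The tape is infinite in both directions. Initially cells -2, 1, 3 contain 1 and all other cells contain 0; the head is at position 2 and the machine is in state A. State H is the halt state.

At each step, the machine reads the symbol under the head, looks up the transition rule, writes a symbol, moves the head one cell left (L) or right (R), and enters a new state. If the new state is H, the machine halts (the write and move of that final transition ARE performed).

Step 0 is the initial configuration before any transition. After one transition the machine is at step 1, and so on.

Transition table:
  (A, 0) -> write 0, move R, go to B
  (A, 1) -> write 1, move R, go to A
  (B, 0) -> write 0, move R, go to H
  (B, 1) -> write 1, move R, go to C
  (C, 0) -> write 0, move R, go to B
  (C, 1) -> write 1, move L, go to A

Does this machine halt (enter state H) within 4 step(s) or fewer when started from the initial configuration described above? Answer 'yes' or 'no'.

Answer: yes

Derivation:
Step 1: in state A at pos 2, read 0 -> (A,0)->write 0,move R,goto B. Now: state=B, head=3, tape[-3..4]=01001010 (head:       ^)
Step 2: in state B at pos 3, read 1 -> (B,1)->write 1,move R,goto C. Now: state=C, head=4, tape[-3..5]=010010100 (head:        ^)
Step 3: in state C at pos 4, read 0 -> (C,0)->write 0,move R,goto B. Now: state=B, head=5, tape[-3..6]=0100101000 (head:         ^)
Step 4: in state B at pos 5, read 0 -> (B,0)->write 0,move R,goto H. Now: state=H, head=6, tape[-3..7]=01001010000 (head:          ^)
State H reached at step 4; 4 <= 4 -> yes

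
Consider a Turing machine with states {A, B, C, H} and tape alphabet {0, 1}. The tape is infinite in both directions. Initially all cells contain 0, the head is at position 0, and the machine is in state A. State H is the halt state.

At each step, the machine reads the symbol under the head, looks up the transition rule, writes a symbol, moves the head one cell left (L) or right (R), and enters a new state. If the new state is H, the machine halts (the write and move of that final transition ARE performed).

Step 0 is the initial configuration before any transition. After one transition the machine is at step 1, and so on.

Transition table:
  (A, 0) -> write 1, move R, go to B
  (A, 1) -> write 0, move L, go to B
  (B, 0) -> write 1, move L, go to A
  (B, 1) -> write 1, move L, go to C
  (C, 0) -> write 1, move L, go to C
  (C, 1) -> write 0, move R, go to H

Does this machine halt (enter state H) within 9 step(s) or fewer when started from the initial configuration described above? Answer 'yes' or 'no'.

Answer: yes

Derivation:
Step 1: in state A at pos 0, read 0 -> (A,0)->write 1,move R,goto B. Now: state=B, head=1, tape[-1..2]=0100 (head:   ^)
Step 2: in state B at pos 1, read 0 -> (B,0)->write 1,move L,goto A. Now: state=A, head=0, tape[-1..2]=0110 (head:  ^)
Step 3: in state A at pos 0, read 1 -> (A,1)->write 0,move L,goto B. Now: state=B, head=-1, tape[-2..2]=00010 (head:  ^)
Step 4: in state B at pos -1, read 0 -> (B,0)->write 1,move L,goto A. Now: state=A, head=-2, tape[-3..2]=001010 (head:  ^)
Step 5: in state A at pos -2, read 0 -> (A,0)->write 1,move R,goto B. Now: state=B, head=-1, tape[-3..2]=011010 (head:   ^)
Step 6: in state B at pos -1, read 1 -> (B,1)->write 1,move L,goto C. Now: state=C, head=-2, tape[-3..2]=011010 (head:  ^)
Step 7: in state C at pos -2, read 1 -> (C,1)->write 0,move R,goto H. Now: state=H, head=-1, tape[-3..2]=001010 (head:   ^)
State H reached at step 7; 7 <= 9 -> yes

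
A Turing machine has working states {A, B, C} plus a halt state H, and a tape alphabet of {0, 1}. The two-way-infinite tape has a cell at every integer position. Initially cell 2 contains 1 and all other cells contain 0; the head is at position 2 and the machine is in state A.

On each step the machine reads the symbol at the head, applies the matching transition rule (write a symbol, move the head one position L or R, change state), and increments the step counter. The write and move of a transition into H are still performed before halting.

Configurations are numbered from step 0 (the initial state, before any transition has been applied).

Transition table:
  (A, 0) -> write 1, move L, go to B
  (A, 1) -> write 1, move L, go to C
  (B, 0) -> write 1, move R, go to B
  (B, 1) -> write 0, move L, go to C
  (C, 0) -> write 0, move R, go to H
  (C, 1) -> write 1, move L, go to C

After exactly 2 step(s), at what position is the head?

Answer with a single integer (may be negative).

Answer: 2

Derivation:
Step 1: in state A at pos 2, read 1 -> (A,1)->write 1,move L,goto C. Now: state=C, head=1, tape[0..3]=0010 (head:  ^)
Step 2: in state C at pos 1, read 0 -> (C,0)->write 0,move R,goto H. Now: state=H, head=2, tape[0..3]=0010 (head:   ^)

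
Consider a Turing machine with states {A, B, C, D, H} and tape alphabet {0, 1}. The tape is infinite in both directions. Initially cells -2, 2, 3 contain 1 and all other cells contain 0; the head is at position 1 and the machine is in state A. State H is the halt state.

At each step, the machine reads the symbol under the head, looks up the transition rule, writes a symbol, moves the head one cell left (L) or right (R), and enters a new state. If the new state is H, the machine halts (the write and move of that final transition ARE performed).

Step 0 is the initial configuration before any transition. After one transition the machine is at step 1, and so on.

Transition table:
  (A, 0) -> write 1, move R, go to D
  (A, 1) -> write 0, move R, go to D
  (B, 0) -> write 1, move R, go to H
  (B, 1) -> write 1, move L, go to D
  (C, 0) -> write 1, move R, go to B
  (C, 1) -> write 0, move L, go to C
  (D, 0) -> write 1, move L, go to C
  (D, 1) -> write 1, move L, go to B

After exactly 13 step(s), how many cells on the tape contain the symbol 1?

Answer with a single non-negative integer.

Step 1: in state A at pos 1, read 0 -> (A,0)->write 1,move R,goto D. Now: state=D, head=2, tape[-3..4]=01001110 (head:      ^)
Step 2: in state D at pos 2, read 1 -> (D,1)->write 1,move L,goto B. Now: state=B, head=1, tape[-3..4]=01001110 (head:     ^)
Step 3: in state B at pos 1, read 1 -> (B,1)->write 1,move L,goto D. Now: state=D, head=0, tape[-3..4]=01001110 (head:    ^)
Step 4: in state D at pos 0, read 0 -> (D,0)->write 1,move L,goto C. Now: state=C, head=-1, tape[-3..4]=01011110 (head:   ^)
Step 5: in state C at pos -1, read 0 -> (C,0)->write 1,move R,goto B. Now: state=B, head=0, tape[-3..4]=01111110 (head:    ^)
Step 6: in state B at pos 0, read 1 -> (B,1)->write 1,move L,goto D. Now: state=D, head=-1, tape[-3..4]=01111110 (head:   ^)
Step 7: in state D at pos -1, read 1 -> (D,1)->write 1,move L,goto B. Now: state=B, head=-2, tape[-3..4]=01111110 (head:  ^)
Step 8: in state B at pos -2, read 1 -> (B,1)->write 1,move L,goto D. Now: state=D, head=-3, tape[-4..4]=001111110 (head:  ^)
Step 9: in state D at pos -3, read 0 -> (D,0)->write 1,move L,goto C. Now: state=C, head=-4, tape[-5..4]=0011111110 (head:  ^)
Step 10: in state C at pos -4, read 0 -> (C,0)->write 1,move R,goto B. Now: state=B, head=-3, tape[-5..4]=0111111110 (head:   ^)
Step 11: in state B at pos -3, read 1 -> (B,1)->write 1,move L,goto D. Now: state=D, head=-4, tape[-5..4]=0111111110 (head:  ^)
Step 12: in state D at pos -4, read 1 -> (D,1)->write 1,move L,goto B. Now: state=B, head=-5, tape[-6..4]=00111111110 (head:  ^)
Step 13: in state B at pos -5, read 0 -> (B,0)->write 1,move R,goto H. Now: state=H, head=-4, tape[-6..4]=01111111110 (head:   ^)
Cells containing 1 after step 13: {-5, -4, -3, -2, -1, 0, 1, 2, 3} -> 9 cell(s)

Answer: 9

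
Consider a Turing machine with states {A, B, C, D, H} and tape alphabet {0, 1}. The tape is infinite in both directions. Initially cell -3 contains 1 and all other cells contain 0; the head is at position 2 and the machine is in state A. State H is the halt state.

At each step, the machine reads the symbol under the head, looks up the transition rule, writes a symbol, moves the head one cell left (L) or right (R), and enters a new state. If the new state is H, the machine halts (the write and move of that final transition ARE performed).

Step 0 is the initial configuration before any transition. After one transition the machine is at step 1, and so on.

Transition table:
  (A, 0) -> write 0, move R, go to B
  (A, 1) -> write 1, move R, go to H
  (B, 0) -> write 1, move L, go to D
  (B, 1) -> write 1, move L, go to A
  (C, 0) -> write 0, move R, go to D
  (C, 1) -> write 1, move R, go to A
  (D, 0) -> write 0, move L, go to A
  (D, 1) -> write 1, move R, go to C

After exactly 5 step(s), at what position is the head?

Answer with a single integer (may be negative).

Step 1: in state A at pos 2, read 0 -> (A,0)->write 0,move R,goto B. Now: state=B, head=3, tape[-4..4]=010000000 (head:        ^)
Step 2: in state B at pos 3, read 0 -> (B,0)->write 1,move L,goto D. Now: state=D, head=2, tape[-4..4]=010000010 (head:       ^)
Step 3: in state D at pos 2, read 0 -> (D,0)->write 0,move L,goto A. Now: state=A, head=1, tape[-4..4]=010000010 (head:      ^)
Step 4: in state A at pos 1, read 0 -> (A,0)->write 0,move R,goto B. Now: state=B, head=2, tape[-4..4]=010000010 (head:       ^)
Step 5: in state B at pos 2, read 0 -> (B,0)->write 1,move L,goto D. Now: state=D, head=1, tape[-4..4]=010000110 (head:      ^)

Answer: 1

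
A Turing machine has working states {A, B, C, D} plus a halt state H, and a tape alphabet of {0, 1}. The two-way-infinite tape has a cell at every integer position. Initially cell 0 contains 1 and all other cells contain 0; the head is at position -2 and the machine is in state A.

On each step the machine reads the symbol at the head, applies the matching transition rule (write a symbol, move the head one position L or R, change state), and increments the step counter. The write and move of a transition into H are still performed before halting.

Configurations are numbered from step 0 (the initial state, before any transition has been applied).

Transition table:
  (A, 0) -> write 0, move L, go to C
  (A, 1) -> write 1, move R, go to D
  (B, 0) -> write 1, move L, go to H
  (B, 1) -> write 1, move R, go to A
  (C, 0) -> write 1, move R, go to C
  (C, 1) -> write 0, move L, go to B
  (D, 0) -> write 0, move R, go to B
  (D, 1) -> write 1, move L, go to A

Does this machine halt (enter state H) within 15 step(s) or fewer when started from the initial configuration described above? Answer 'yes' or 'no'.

Step 1: in state A at pos -2, read 0 -> (A,0)->write 0,move L,goto C. Now: state=C, head=-3, tape[-4..1]=000010 (head:  ^)
Step 2: in state C at pos -3, read 0 -> (C,0)->write 1,move R,goto C. Now: state=C, head=-2, tape[-4..1]=010010 (head:   ^)
Step 3: in state C at pos -2, read 0 -> (C,0)->write 1,move R,goto C. Now: state=C, head=-1, tape[-4..1]=011010 (head:    ^)
Step 4: in state C at pos -1, read 0 -> (C,0)->write 1,move R,goto C. Now: state=C, head=0, tape[-4..1]=011110 (head:     ^)
Step 5: in state C at pos 0, read 1 -> (C,1)->write 0,move L,goto B. Now: state=B, head=-1, tape[-4..1]=011100 (head:    ^)
Step 6: in state B at pos -1, read 1 -> (B,1)->write 1,move R,goto A. Now: state=A, head=0, tape[-4..1]=011100 (head:     ^)
Step 7: in state A at pos 0, read 0 -> (A,0)->write 0,move L,goto C. Now: state=C, head=-1, tape[-4..1]=011100 (head:    ^)
Step 8: in state C at pos -1, read 1 -> (C,1)->write 0,move L,goto B. Now: state=B, head=-2, tape[-4..1]=011000 (head:   ^)
Step 9: in state B at pos -2, read 1 -> (B,1)->write 1,move R,goto A. Now: state=A, head=-1, tape[-4..1]=011000 (head:    ^)
Step 10: in state A at pos -1, read 0 -> (A,0)->write 0,move L,goto C. Now: state=C, head=-2, tape[-4..1]=011000 (head:   ^)
Step 11: in state C at pos -2, read 1 -> (C,1)->write 0,move L,goto B. Now: state=B, head=-3, tape[-4..1]=010000 (head:  ^)
Step 12: in state B at pos -3, read 1 -> (B,1)->write 1,move R,goto A. Now: state=A, head=-2, tape[-4..1]=010000 (head:   ^)
Step 13: in state A at pos -2, read 0 -> (A,0)->write 0,move L,goto C. Now: state=C, head=-3, tape[-4..1]=010000 (head:  ^)
Step 14: in state C at pos -3, read 1 -> (C,1)->write 0,move L,goto B. Now: state=B, head=-4, tape[-5..1]=0000000 (head:  ^)
Step 15: in state B at pos -4, read 0 -> (B,0)->write 1,move L,goto H. Now: state=H, head=-5, tape[-6..1]=00100000 (head:  ^)
State H reached at step 15; 15 <= 15 -> yes

Answer: yes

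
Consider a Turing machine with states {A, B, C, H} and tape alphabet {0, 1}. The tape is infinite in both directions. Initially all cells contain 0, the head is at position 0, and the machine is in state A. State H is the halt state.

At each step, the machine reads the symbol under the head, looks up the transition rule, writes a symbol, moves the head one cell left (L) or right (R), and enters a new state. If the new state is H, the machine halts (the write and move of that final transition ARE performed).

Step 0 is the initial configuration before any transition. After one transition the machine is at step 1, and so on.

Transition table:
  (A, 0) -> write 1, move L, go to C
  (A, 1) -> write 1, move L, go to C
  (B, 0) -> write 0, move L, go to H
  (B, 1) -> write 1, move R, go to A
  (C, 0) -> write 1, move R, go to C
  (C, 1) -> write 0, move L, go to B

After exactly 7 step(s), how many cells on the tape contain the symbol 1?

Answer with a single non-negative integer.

Step 1: in state A at pos 0, read 0 -> (A,0)->write 1,move L,goto C. Now: state=C, head=-1, tape[-2..1]=0010 (head:  ^)
Step 2: in state C at pos -1, read 0 -> (C,0)->write 1,move R,goto C. Now: state=C, head=0, tape[-2..1]=0110 (head:   ^)
Step 3: in state C at pos 0, read 1 -> (C,1)->write 0,move L,goto B. Now: state=B, head=-1, tape[-2..1]=0100 (head:  ^)
Step 4: in state B at pos -1, read 1 -> (B,1)->write 1,move R,goto A. Now: state=A, head=0, tape[-2..1]=0100 (head:   ^)
Step 5: in state A at pos 0, read 0 -> (A,0)->write 1,move L,goto C. Now: state=C, head=-1, tape[-2..1]=0110 (head:  ^)
Step 6: in state C at pos -1, read 1 -> (C,1)->write 0,move L,goto B. Now: state=B, head=-2, tape[-3..1]=00010 (head:  ^)
Step 7: in state B at pos -2, read 0 -> (B,0)->write 0,move L,goto H. Now: state=H, head=-3, tape[-4..1]=000010 (head:  ^)
Cells containing 1 after step 7: {0} -> 1 cell(s)

Answer: 1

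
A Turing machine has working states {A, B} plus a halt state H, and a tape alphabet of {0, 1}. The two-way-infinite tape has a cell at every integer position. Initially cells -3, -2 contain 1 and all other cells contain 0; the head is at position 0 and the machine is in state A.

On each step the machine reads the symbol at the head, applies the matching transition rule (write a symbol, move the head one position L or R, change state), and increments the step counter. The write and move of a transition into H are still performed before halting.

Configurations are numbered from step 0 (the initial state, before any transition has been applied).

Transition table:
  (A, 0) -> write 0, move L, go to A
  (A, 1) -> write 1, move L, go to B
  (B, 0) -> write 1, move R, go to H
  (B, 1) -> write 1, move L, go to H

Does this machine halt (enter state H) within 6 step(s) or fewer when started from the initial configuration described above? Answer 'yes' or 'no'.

Step 1: in state A at pos 0, read 0 -> (A,0)->write 0,move L,goto A. Now: state=A, head=-1, tape[-4..1]=011000 (head:    ^)
Step 2: in state A at pos -1, read 0 -> (A,0)->write 0,move L,goto A. Now: state=A, head=-2, tape[-4..1]=011000 (head:   ^)
Step 3: in state A at pos -2, read 1 -> (A,1)->write 1,move L,goto B. Now: state=B, head=-3, tape[-4..1]=011000 (head:  ^)
Step 4: in state B at pos -3, read 1 -> (B,1)->write 1,move L,goto H. Now: state=H, head=-4, tape[-5..1]=0011000 (head:  ^)
State H reached at step 4; 4 <= 6 -> yes

Answer: yes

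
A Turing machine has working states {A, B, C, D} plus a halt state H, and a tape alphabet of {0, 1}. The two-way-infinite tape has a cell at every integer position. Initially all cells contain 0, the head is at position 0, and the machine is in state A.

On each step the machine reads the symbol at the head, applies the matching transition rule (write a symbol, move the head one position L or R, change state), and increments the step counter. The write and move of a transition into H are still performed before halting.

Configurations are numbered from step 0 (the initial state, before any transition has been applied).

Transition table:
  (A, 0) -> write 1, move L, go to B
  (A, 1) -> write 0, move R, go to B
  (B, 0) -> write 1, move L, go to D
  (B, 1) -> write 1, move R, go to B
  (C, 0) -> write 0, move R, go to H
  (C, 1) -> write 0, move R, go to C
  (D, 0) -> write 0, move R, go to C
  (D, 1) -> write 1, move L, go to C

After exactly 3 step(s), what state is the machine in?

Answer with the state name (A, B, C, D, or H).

Answer: C

Derivation:
Step 1: in state A at pos 0, read 0 -> (A,0)->write 1,move L,goto B. Now: state=B, head=-1, tape[-2..1]=0010 (head:  ^)
Step 2: in state B at pos -1, read 0 -> (B,0)->write 1,move L,goto D. Now: state=D, head=-2, tape[-3..1]=00110 (head:  ^)
Step 3: in state D at pos -2, read 0 -> (D,0)->write 0,move R,goto C. Now: state=C, head=-1, tape[-3..1]=00110 (head:   ^)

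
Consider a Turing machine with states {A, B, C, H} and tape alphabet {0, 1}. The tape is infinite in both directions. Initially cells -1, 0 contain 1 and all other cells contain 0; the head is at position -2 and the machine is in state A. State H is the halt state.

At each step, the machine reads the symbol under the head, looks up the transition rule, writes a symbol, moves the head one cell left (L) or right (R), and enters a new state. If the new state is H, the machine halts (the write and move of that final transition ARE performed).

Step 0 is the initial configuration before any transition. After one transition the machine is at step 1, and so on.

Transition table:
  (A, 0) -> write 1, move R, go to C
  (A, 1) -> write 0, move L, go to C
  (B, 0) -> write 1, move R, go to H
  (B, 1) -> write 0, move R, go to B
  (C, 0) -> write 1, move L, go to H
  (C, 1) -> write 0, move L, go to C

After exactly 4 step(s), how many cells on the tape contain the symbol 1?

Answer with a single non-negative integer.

Step 1: in state A at pos -2, read 0 -> (A,0)->write 1,move R,goto C. Now: state=C, head=-1, tape[-3..1]=01110 (head:   ^)
Step 2: in state C at pos -1, read 1 -> (C,1)->write 0,move L,goto C. Now: state=C, head=-2, tape[-3..1]=01010 (head:  ^)
Step 3: in state C at pos -2, read 1 -> (C,1)->write 0,move L,goto C. Now: state=C, head=-3, tape[-4..1]=000010 (head:  ^)
Step 4: in state C at pos -3, read 0 -> (C,0)->write 1,move L,goto H. Now: state=H, head=-4, tape[-5..1]=0010010 (head:  ^)
Cells containing 1 after step 4: {-3, 0} -> 2 cell(s)

Answer: 2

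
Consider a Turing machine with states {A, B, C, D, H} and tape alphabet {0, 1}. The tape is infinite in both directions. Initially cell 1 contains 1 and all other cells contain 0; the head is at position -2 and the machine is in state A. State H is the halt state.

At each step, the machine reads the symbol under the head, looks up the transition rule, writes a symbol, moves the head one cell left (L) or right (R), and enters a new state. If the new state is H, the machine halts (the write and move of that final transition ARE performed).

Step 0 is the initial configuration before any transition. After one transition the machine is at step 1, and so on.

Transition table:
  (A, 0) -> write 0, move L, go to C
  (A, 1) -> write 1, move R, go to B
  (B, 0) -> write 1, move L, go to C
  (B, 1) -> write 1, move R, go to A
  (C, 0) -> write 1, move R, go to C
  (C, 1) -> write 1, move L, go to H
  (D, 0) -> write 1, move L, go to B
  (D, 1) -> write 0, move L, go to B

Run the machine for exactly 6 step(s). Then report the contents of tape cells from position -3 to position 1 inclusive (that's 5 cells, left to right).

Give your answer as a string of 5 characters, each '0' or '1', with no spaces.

Answer: 11111

Derivation:
Step 1: in state A at pos -2, read 0 -> (A,0)->write 0,move L,goto C. Now: state=C, head=-3, tape[-4..2]=0000010 (head:  ^)
Step 2: in state C at pos -3, read 0 -> (C,0)->write 1,move R,goto C. Now: state=C, head=-2, tape[-4..2]=0100010 (head:   ^)
Step 3: in state C at pos -2, read 0 -> (C,0)->write 1,move R,goto C. Now: state=C, head=-1, tape[-4..2]=0110010 (head:    ^)
Step 4: in state C at pos -1, read 0 -> (C,0)->write 1,move R,goto C. Now: state=C, head=0, tape[-4..2]=0111010 (head:     ^)
Step 5: in state C at pos 0, read 0 -> (C,0)->write 1,move R,goto C. Now: state=C, head=1, tape[-4..2]=0111110 (head:      ^)
Step 6: in state C at pos 1, read 1 -> (C,1)->write 1,move L,goto H. Now: state=H, head=0, tape[-4..2]=0111110 (head:     ^)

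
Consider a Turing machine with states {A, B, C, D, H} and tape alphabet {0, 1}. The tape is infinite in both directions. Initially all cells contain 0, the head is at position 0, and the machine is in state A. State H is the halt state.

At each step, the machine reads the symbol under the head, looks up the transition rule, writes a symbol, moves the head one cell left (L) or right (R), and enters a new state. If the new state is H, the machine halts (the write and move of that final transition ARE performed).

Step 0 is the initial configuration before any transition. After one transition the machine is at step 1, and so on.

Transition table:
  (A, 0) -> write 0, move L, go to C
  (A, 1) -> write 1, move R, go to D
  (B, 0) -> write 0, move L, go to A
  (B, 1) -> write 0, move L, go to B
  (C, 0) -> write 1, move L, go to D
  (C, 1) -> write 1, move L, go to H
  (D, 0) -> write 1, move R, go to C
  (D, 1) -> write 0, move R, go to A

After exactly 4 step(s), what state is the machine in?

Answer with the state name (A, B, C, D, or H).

Answer: H

Derivation:
Step 1: in state A at pos 0, read 0 -> (A,0)->write 0,move L,goto C. Now: state=C, head=-1, tape[-2..1]=0000 (head:  ^)
Step 2: in state C at pos -1, read 0 -> (C,0)->write 1,move L,goto D. Now: state=D, head=-2, tape[-3..1]=00100 (head:  ^)
Step 3: in state D at pos -2, read 0 -> (D,0)->write 1,move R,goto C. Now: state=C, head=-1, tape[-3..1]=01100 (head:   ^)
Step 4: in state C at pos -1, read 1 -> (C,1)->write 1,move L,goto H. Now: state=H, head=-2, tape[-3..1]=01100 (head:  ^)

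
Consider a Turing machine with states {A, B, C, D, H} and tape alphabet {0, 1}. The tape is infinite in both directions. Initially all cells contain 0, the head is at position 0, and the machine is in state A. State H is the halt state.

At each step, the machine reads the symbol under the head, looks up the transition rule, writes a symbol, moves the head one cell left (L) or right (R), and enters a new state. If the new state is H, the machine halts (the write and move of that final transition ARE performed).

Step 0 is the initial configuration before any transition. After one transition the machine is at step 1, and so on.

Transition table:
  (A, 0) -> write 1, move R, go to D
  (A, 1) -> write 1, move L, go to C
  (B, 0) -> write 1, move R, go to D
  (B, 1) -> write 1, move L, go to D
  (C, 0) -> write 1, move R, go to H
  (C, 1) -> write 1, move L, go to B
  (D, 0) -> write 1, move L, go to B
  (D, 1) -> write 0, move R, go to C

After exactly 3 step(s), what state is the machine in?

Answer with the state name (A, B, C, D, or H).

Step 1: in state A at pos 0, read 0 -> (A,0)->write 1,move R,goto D. Now: state=D, head=1, tape[-1..2]=0100 (head:   ^)
Step 2: in state D at pos 1, read 0 -> (D,0)->write 1,move L,goto B. Now: state=B, head=0, tape[-1..2]=0110 (head:  ^)
Step 3: in state B at pos 0, read 1 -> (B,1)->write 1,move L,goto D. Now: state=D, head=-1, tape[-2..2]=00110 (head:  ^)

Answer: D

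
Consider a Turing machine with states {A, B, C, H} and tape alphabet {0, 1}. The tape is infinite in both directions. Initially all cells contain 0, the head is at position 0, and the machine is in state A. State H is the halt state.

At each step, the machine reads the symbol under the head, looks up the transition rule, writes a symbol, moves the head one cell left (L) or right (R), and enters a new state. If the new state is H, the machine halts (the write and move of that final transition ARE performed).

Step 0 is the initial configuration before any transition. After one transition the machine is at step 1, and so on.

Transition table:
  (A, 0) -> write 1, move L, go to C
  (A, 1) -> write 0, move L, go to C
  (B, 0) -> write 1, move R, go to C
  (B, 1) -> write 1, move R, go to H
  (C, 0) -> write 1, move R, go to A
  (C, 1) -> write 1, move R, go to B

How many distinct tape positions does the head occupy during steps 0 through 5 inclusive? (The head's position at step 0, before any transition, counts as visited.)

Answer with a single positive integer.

Answer: 3

Derivation:
Step 1: in state A at pos 0, read 0 -> (A,0)->write 1,move L,goto C. Now: state=C, head=-1, tape[-2..1]=0010 (head:  ^)
Step 2: in state C at pos -1, read 0 -> (C,0)->write 1,move R,goto A. Now: state=A, head=0, tape[-2..1]=0110 (head:   ^)
Step 3: in state A at pos 0, read 1 -> (A,1)->write 0,move L,goto C. Now: state=C, head=-1, tape[-2..1]=0100 (head:  ^)
Step 4: in state C at pos -1, read 1 -> (C,1)->write 1,move R,goto B. Now: state=B, head=0, tape[-2..1]=0100 (head:   ^)
Step 5: in state B at pos 0, read 0 -> (B,0)->write 1,move R,goto C. Now: state=C, head=1, tape[-2..2]=01100 (head:    ^)
Head positions at steps 0..5: starting at 0, distinct positions visited = {-1, 0, 1} -> 3 position(s)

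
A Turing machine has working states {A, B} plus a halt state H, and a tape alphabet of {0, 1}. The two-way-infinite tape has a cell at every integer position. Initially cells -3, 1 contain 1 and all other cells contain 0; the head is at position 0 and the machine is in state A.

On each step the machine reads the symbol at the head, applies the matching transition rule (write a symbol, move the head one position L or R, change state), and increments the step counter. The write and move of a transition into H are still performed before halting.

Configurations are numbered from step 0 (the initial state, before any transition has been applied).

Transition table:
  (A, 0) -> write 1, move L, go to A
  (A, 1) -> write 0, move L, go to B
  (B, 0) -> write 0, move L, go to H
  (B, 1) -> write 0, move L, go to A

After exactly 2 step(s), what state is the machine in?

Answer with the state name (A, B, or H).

Step 1: in state A at pos 0, read 0 -> (A,0)->write 1,move L,goto A. Now: state=A, head=-1, tape[-4..2]=0100110 (head:    ^)
Step 2: in state A at pos -1, read 0 -> (A,0)->write 1,move L,goto A. Now: state=A, head=-2, tape[-4..2]=0101110 (head:   ^)

Answer: A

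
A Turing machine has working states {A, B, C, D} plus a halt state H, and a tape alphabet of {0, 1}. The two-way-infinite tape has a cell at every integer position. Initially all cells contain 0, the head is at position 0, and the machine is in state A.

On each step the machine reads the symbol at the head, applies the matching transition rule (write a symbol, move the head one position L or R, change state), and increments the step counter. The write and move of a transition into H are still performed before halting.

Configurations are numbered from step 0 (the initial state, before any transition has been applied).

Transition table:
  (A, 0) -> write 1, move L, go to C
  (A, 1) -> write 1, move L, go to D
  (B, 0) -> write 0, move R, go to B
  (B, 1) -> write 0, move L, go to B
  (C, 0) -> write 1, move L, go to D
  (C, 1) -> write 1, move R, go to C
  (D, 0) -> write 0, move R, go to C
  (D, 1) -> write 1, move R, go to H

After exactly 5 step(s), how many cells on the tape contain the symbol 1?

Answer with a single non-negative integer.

Step 1: in state A at pos 0, read 0 -> (A,0)->write 1,move L,goto C. Now: state=C, head=-1, tape[-2..1]=0010 (head:  ^)
Step 2: in state C at pos -1, read 0 -> (C,0)->write 1,move L,goto D. Now: state=D, head=-2, tape[-3..1]=00110 (head:  ^)
Step 3: in state D at pos -2, read 0 -> (D,0)->write 0,move R,goto C. Now: state=C, head=-1, tape[-3..1]=00110 (head:   ^)
Step 4: in state C at pos -1, read 1 -> (C,1)->write 1,move R,goto C. Now: state=C, head=0, tape[-3..1]=00110 (head:    ^)
Step 5: in state C at pos 0, read 1 -> (C,1)->write 1,move R,goto C. Now: state=C, head=1, tape[-3..2]=001100 (head:     ^)
Cells containing 1 after step 5: {-1, 0} -> 2 cell(s)

Answer: 2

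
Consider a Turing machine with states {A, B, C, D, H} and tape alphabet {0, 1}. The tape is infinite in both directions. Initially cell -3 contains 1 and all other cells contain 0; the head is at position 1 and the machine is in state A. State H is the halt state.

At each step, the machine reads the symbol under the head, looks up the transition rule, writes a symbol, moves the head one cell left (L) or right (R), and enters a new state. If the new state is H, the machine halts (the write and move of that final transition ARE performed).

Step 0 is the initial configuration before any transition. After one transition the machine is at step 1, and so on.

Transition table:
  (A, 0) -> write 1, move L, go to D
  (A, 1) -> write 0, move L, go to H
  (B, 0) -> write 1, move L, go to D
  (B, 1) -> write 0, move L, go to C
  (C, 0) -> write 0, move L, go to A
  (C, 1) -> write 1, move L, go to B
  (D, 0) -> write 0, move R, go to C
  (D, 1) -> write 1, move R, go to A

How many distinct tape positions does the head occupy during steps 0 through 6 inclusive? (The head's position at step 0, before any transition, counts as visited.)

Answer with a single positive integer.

Answer: 3

Derivation:
Step 1: in state A at pos 1, read 0 -> (A,0)->write 1,move L,goto D. Now: state=D, head=0, tape[-4..2]=0100010 (head:     ^)
Step 2: in state D at pos 0, read 0 -> (D,0)->write 0,move R,goto C. Now: state=C, head=1, tape[-4..2]=0100010 (head:      ^)
Step 3: in state C at pos 1, read 1 -> (C,1)->write 1,move L,goto B. Now: state=B, head=0, tape[-4..2]=0100010 (head:     ^)
Step 4: in state B at pos 0, read 0 -> (B,0)->write 1,move L,goto D. Now: state=D, head=-1, tape[-4..2]=0100110 (head:    ^)
Step 5: in state D at pos -1, read 0 -> (D,0)->write 0,move R,goto C. Now: state=C, head=0, tape[-4..2]=0100110 (head:     ^)
Step 6: in state C at pos 0, read 1 -> (C,1)->write 1,move L,goto B. Now: state=B, head=-1, tape[-4..2]=0100110 (head:    ^)
Head positions at steps 0..6: starting at 1, distinct positions visited = {-1, 0, 1} -> 3 position(s)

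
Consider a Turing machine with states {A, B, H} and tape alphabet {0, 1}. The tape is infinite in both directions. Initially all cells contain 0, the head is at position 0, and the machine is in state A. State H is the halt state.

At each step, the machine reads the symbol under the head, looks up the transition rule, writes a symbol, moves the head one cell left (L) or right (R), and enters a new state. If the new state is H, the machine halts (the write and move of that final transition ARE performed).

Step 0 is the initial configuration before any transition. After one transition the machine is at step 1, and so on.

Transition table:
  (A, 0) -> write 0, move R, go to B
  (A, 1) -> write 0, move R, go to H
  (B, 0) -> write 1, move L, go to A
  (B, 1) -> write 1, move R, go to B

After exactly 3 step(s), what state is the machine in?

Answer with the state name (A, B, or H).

Step 1: in state A at pos 0, read 0 -> (A,0)->write 0,move R,goto B. Now: state=B, head=1, tape[-1..2]=0000 (head:   ^)
Step 2: in state B at pos 1, read 0 -> (B,0)->write 1,move L,goto A. Now: state=A, head=0, tape[-1..2]=0010 (head:  ^)
Step 3: in state A at pos 0, read 0 -> (A,0)->write 0,move R,goto B. Now: state=B, head=1, tape[-1..2]=0010 (head:   ^)

Answer: B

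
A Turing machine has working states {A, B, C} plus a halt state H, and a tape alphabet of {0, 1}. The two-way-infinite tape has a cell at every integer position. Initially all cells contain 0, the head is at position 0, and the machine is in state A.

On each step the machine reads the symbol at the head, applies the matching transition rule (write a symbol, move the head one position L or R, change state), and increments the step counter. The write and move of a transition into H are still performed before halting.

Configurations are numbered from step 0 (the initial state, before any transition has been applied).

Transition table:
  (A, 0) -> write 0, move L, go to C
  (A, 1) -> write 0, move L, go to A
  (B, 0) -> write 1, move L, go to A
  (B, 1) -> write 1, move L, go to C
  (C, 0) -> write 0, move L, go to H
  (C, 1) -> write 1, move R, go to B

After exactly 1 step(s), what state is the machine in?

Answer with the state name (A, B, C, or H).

Step 1: in state A at pos 0, read 0 -> (A,0)->write 0,move L,goto C. Now: state=C, head=-1, tape[-2..1]=0000 (head:  ^)

Answer: C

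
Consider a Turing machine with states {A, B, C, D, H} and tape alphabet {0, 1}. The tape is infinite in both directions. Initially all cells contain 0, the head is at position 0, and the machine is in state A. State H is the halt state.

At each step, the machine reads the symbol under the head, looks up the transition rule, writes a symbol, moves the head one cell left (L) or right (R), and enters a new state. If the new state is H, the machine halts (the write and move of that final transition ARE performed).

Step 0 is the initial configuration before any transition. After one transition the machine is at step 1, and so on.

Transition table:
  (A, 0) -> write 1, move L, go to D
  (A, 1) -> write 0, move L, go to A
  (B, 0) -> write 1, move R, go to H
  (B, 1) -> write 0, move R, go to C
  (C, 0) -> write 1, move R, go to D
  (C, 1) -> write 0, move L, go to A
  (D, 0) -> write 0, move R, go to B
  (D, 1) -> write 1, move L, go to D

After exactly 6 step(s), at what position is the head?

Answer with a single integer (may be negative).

Answer: 4

Derivation:
Step 1: in state A at pos 0, read 0 -> (A,0)->write 1,move L,goto D. Now: state=D, head=-1, tape[-2..1]=0010 (head:  ^)
Step 2: in state D at pos -1, read 0 -> (D,0)->write 0,move R,goto B. Now: state=B, head=0, tape[-2..1]=0010 (head:   ^)
Step 3: in state B at pos 0, read 1 -> (B,1)->write 0,move R,goto C. Now: state=C, head=1, tape[-2..2]=00000 (head:    ^)
Step 4: in state C at pos 1, read 0 -> (C,0)->write 1,move R,goto D. Now: state=D, head=2, tape[-2..3]=000100 (head:     ^)
Step 5: in state D at pos 2, read 0 -> (D,0)->write 0,move R,goto B. Now: state=B, head=3, tape[-2..4]=0001000 (head:      ^)
Step 6: in state B at pos 3, read 0 -> (B,0)->write 1,move R,goto H. Now: state=H, head=4, tape[-2..5]=00010100 (head:       ^)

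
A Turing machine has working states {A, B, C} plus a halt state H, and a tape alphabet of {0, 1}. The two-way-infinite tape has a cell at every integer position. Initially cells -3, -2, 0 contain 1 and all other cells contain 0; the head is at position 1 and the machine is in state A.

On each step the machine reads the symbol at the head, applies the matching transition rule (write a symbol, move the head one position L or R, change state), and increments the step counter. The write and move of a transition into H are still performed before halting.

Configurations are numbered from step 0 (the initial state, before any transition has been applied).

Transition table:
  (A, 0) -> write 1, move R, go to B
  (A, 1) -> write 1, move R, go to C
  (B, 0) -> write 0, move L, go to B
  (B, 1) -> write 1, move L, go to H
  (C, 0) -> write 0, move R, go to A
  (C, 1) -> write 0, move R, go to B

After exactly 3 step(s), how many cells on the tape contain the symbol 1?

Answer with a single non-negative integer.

Step 1: in state A at pos 1, read 0 -> (A,0)->write 1,move R,goto B. Now: state=B, head=2, tape[-4..3]=01101100 (head:       ^)
Step 2: in state B at pos 2, read 0 -> (B,0)->write 0,move L,goto B. Now: state=B, head=1, tape[-4..3]=01101100 (head:      ^)
Step 3: in state B at pos 1, read 1 -> (B,1)->write 1,move L,goto H. Now: state=H, head=0, tape[-4..3]=01101100 (head:     ^)
Cells containing 1 after step 3: {-3, -2, 0, 1} -> 4 cell(s)

Answer: 4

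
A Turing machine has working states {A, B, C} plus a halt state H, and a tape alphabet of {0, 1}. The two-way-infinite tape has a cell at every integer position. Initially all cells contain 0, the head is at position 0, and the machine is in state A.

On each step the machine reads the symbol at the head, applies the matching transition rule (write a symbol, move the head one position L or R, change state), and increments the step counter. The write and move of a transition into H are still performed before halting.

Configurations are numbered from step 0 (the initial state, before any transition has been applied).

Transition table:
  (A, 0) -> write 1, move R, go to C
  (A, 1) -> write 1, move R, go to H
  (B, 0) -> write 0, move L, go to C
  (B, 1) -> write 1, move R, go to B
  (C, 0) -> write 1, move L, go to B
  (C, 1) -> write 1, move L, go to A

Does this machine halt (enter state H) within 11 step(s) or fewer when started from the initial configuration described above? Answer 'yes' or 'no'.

Step 1: in state A at pos 0, read 0 -> (A,0)->write 1,move R,goto C. Now: state=C, head=1, tape[-1..2]=0100 (head:   ^)
Step 2: in state C at pos 1, read 0 -> (C,0)->write 1,move L,goto B. Now: state=B, head=0, tape[-1..2]=0110 (head:  ^)
Step 3: in state B at pos 0, read 1 -> (B,1)->write 1,move R,goto B. Now: state=B, head=1, tape[-1..2]=0110 (head:   ^)
Step 4: in state B at pos 1, read 1 -> (B,1)->write 1,move R,goto B. Now: state=B, head=2, tape[-1..3]=01100 (head:    ^)
Step 5: in state B at pos 2, read 0 -> (B,0)->write 0,move L,goto C. Now: state=C, head=1, tape[-1..3]=01100 (head:   ^)
Step 6: in state C at pos 1, read 1 -> (C,1)->write 1,move L,goto A. Now: state=A, head=0, tape[-1..3]=01100 (head:  ^)
Step 7: in state A at pos 0, read 1 -> (A,1)->write 1,move R,goto H. Now: state=H, head=1, tape[-1..3]=01100 (head:   ^)
State H reached at step 7; 7 <= 11 -> yes

Answer: yes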